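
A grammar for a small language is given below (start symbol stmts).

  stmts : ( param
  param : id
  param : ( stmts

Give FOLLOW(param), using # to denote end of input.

{ # }

In stmts : ( param: param is at the end, add FOLLOW(stmts) = { # }.
Union: FOLLOW(param) = { # }.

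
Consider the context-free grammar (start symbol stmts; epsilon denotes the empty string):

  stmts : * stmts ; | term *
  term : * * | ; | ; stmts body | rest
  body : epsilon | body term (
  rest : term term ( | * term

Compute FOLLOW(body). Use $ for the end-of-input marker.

In term : ; stmts body: body is at the end, add FOLLOW(term) = { (, *, ; }.
In body : body term (: add FIRST(term () = { *, ; }.
Union: FOLLOW(body) = { (, *, ; }.

{ (, *, ; }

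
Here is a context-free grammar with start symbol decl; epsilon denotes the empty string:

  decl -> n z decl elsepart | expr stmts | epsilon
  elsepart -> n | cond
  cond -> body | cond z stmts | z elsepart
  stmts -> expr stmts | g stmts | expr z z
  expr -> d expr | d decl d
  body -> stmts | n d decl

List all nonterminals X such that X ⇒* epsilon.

Directly nullable (have an epsilon-production): decl.
No other nonterminal has a production whose RHS symbols are all nullable.

{ decl }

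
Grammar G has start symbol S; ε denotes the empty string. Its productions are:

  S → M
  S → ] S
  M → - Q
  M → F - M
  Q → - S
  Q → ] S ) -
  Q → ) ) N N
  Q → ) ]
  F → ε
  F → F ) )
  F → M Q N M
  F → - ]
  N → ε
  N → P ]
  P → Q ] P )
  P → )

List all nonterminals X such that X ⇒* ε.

{ F, N }

Directly nullable (have an ε-production): F, N.
No other nonterminal has a production whose RHS symbols are all nullable.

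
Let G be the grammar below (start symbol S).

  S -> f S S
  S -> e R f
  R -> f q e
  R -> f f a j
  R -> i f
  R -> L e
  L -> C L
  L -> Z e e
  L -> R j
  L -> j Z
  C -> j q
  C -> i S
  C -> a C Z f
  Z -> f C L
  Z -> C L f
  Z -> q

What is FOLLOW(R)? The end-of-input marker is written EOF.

{ f, j }

In S -> e R f: add FIRST(f) = { f }.
In L -> R j: add FIRST(j) = { j }.
Union: FOLLOW(R) = { f, j }.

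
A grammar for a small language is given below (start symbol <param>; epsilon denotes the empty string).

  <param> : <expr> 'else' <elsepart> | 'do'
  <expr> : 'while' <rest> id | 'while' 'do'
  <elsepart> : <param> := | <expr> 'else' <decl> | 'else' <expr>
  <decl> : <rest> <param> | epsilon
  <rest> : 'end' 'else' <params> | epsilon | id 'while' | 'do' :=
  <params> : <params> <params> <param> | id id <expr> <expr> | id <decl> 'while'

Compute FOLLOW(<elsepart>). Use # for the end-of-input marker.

In <param> : <expr> 'else' <elsepart>: <elsepart> is at the end, add FOLLOW(<param>) = { #, 'do', 'while', :=, id }.
Union: FOLLOW(<elsepart>) = { #, 'do', 'while', :=, id }.

{ #, 'do', 'while', :=, id }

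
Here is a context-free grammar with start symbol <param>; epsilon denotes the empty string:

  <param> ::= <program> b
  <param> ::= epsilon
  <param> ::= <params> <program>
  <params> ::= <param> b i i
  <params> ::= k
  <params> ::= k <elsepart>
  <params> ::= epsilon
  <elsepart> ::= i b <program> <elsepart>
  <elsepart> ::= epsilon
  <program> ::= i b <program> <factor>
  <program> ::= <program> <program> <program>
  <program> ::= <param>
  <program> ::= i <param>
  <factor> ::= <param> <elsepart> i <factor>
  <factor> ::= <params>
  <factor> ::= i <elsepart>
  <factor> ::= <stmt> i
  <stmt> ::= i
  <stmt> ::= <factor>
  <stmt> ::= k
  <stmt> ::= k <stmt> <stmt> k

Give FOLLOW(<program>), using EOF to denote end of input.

{ EOF, b, i, k }

In <param> ::= <program> b: add FIRST(b) = { b }.
In <param> ::= <params> <program>: <program> is at the end, add FOLLOW(<param>) = { EOF, b, i, k }.
In <elsepart> ::= i b <program> <elsepart>: add FIRST(<elsepart>)\{epsilon} = { i }.
  Since <elsepart> is nullable, also add FOLLOW(<elsepart>) = { EOF, b, i, k }.
In <program> ::= i b <program> <factor>: add FIRST(<factor>)\{epsilon} = { b, i, k }.
  Since <factor> is nullable, also add FOLLOW(<program>) = { EOF, b, i, k }.
In <program> ::= <program> <program> <program>: add FIRST(<program> <program>)\{epsilon} = { b, i, k }.
  Since <program> <program> is nullable, also add FOLLOW(<program>) = { EOF, b, i, k }.
In <program> ::= <program> <program> <program>: add FIRST(<program>)\{epsilon} = { b, i, k }.
  Since <program> is nullable, also add FOLLOW(<program>) = { EOF, b, i, k }.
In <program> ::= <program> <program> <program>: <program> is at the end, add FOLLOW(<program>) = { EOF, b, i, k }.
Union: FOLLOW(<program>) = { EOF, b, i, k }.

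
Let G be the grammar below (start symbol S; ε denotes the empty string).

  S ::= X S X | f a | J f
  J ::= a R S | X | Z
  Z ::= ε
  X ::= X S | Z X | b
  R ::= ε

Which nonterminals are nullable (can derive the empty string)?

{ J, R, Z }

Directly nullable (have an ε-production): Z, R.
J ::= Z with every symbol nullable, so J is nullable.
No other nonterminal has a production whose RHS symbols are all nullable.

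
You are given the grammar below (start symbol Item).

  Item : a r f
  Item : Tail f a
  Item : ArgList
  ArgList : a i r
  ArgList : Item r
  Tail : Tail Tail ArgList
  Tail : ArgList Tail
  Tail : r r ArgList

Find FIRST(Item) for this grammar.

Item : a r f contributes {a}.
From Item : Tail f a: add FIRST(Tail) = { a, r }.
From Item : ArgList: add FIRST(ArgList) = { a, r }.
Union: FIRST(Item) = { a, r }.

{ a, r }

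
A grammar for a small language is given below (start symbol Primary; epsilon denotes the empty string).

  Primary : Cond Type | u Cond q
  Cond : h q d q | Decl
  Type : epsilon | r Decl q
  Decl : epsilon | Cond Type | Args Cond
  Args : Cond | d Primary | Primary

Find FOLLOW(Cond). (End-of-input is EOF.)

In Primary : Cond Type: add FIRST(Type)\{epsilon} = { r }.
  Since Type is nullable, also add FOLLOW(Primary) = { EOF, d, h, q, r, u }.
In Primary : u Cond q: add FIRST(q) = { q }.
In Decl : Cond Type: add FIRST(Type)\{epsilon} = { r }.
  Since Type is nullable, also add FOLLOW(Decl) = { EOF, d, h, q, r, u }.
In Decl : Args Cond: Cond is at the end, add FOLLOW(Decl) = { EOF, d, h, q, r, u }.
In Args : Cond: Cond is at the end, add FOLLOW(Args) = { EOF, d, h, q, r, u }.
Union: FOLLOW(Cond) = { EOF, d, h, q, r, u }.

{ EOF, d, h, q, r, u }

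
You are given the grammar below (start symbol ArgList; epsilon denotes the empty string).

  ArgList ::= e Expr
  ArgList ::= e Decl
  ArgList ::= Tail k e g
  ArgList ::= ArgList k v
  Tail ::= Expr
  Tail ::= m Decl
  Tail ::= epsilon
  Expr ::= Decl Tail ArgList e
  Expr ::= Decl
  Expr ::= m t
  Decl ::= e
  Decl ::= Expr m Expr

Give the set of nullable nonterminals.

{ Tail }

Directly nullable (have an epsilon-production): Tail.
No other nonterminal has a production whose RHS symbols are all nullable.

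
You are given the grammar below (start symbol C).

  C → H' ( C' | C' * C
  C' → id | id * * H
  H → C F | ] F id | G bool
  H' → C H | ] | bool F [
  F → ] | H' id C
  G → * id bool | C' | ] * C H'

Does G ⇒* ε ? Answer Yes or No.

No

No nonterminal in this grammar is nullable.
No production of G has an RHS whose symbols are all nullable, so G is not nullable.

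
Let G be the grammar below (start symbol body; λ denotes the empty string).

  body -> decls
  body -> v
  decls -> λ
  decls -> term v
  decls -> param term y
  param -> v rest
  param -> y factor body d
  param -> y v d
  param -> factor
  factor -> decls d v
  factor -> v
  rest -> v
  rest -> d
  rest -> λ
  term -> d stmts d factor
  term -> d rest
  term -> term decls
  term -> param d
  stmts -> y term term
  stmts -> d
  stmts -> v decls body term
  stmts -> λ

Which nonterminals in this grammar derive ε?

{ body, decls, rest, stmts }

Directly nullable (have an λ-production): decls, rest, stmts.
body -> decls with every symbol nullable, so body is nullable.
No other nonterminal has a production whose RHS symbols are all nullable.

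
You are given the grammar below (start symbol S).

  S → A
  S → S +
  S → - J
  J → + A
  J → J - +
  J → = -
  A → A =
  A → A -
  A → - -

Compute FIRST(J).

J → + A contributes {+}.
From J → J - +: add FIRST(J) = { +, = }.
J → = - contributes {=}.
Union: FIRST(J) = { +, = }.

{ +, = }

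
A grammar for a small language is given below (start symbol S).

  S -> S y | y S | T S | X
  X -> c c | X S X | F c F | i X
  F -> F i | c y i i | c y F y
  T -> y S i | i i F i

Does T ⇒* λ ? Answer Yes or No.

No

No nonterminal in this grammar is nullable.
No production of T has an RHS whose symbols are all nullable, so T is not nullable.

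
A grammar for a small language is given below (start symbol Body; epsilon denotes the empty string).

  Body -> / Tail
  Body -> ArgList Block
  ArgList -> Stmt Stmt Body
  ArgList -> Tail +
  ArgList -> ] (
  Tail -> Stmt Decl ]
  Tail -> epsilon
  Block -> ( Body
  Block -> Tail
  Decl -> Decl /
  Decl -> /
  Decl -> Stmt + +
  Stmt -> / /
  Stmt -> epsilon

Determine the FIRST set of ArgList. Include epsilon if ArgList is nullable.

From ArgList -> Stmt Stmt Body: Stmt, Stmt nullable, take FIRST(Stmt) ∪ FIRST(Stmt) ∪ FIRST(Body) = { +, /, ] }.
From ArgList -> Tail +: Tail nullable, take FIRST(Tail) ∪ {+} = { +, / }.
ArgList -> ] ( contributes {]}.
Union: FIRST(ArgList) = { +, /, ] }.

{ +, /, ] }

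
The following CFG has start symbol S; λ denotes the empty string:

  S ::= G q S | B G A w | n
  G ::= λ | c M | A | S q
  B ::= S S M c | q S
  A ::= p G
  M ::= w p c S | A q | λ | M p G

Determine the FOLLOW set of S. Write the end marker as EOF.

{ EOF, c, n, p, q, w }

S is the start symbol, so EOF ∈ FOLLOW(S).
In S ::= G q S: S is at the end, add FOLLOW(S) = { EOF, c, n, p, q, w }.
In G ::= S q: add FIRST(q) = { q }.
In B ::= S S M c: add FIRST(S M c) = { c, n, p, q }.
In B ::= S S M c: add FIRST(M c) = { c, p, w }.
In B ::= q S: S is at the end, add FOLLOW(B) = { c, n, p, q }.
In M ::= w p c S: S is at the end, add FOLLOW(M) = { c, p, q, w }.
Union: FOLLOW(S) = { EOF, c, n, p, q, w }.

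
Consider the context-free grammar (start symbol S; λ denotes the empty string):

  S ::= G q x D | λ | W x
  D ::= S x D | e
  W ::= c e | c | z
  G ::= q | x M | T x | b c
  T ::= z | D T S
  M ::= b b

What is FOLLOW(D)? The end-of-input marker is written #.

In S ::= G q x D: D is at the end, add FOLLOW(S) = { #, b, c, e, q, x, z }.
In D ::= S x D: D is at the end, add FOLLOW(D) = { #, b, c, e, q, x, z }.
In T ::= D T S: add FIRST(T S) = { b, c, e, q, x, z }.
Union: FOLLOW(D) = { #, b, c, e, q, x, z }.

{ #, b, c, e, q, x, z }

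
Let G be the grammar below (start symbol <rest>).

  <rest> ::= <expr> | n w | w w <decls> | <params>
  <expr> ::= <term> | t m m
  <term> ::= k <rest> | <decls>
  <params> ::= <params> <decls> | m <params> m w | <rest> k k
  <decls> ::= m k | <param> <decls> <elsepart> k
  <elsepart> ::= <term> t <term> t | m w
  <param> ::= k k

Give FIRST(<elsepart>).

From <elsepart> ::= <term> t <term> t: add FIRST(<term>) = { k, m }.
<elsepart> ::= m w contributes {m}.
Union: FIRST(<elsepart>) = { k, m }.

{ k, m }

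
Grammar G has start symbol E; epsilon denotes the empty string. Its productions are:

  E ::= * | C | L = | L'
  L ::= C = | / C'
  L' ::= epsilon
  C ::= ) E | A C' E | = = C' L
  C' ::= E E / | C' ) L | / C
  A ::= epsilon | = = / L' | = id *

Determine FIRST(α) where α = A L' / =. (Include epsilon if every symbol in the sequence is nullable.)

Add FIRST(A)\{epsilon} = { = }; A is nullable, continue.
Add FIRST(L')\{epsilon} = {  }; L' is nullable, continue.
/ is a terminal; add {/} and stop.

{ /, = }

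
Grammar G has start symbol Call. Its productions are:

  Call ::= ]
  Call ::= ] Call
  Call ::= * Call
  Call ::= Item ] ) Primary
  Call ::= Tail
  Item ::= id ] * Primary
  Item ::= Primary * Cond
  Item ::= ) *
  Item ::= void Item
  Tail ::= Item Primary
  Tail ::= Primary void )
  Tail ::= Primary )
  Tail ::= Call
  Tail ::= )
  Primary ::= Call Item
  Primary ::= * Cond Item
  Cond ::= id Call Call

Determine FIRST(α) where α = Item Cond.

Add FIRST(Item) = { ), *, ], id, void }; Item is not nullable, stop.

{ ), *, ], id, void }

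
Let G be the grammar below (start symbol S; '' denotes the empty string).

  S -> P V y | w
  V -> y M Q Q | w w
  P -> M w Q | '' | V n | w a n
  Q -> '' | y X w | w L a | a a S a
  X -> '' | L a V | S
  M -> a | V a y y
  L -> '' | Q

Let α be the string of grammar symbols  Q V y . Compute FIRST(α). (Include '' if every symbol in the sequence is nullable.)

{ a, w, y }

Add FIRST(Q)\{''} = { a, w, y }; Q is nullable, continue.
Add FIRST(V) = { w, y }; V is not nullable, stop.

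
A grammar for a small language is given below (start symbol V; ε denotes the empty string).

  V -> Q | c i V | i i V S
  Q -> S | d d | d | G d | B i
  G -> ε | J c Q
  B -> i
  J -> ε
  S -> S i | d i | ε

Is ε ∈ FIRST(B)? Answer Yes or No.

Nullable nonterminals: G, J, Q, S, V.
No production of B has an RHS whose symbols are all nullable, so B is not nullable.

No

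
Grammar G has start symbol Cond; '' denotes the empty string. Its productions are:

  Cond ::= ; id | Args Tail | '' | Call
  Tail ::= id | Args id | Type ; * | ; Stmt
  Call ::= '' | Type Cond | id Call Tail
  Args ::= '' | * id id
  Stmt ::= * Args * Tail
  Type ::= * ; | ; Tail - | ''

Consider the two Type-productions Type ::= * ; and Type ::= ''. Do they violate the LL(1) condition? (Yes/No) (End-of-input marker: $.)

FIRST(* ;) = { * } and FIRST('') = { '' }.
The second alternative is nullable and FOLLOW(Type) = { $, *, ;, id } shares * with FIRST of the first — conflict.

Yes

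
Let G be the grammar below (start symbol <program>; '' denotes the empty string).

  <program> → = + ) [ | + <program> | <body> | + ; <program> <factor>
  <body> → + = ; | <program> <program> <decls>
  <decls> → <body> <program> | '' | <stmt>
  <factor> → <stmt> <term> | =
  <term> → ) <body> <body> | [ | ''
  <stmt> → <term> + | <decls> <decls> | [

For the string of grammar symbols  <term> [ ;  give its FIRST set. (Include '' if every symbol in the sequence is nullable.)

Add FIRST(<term>)\{''} = { ), [ }; <term> is nullable, continue.
[ is a terminal; add {[} and stop.

{ ), [ }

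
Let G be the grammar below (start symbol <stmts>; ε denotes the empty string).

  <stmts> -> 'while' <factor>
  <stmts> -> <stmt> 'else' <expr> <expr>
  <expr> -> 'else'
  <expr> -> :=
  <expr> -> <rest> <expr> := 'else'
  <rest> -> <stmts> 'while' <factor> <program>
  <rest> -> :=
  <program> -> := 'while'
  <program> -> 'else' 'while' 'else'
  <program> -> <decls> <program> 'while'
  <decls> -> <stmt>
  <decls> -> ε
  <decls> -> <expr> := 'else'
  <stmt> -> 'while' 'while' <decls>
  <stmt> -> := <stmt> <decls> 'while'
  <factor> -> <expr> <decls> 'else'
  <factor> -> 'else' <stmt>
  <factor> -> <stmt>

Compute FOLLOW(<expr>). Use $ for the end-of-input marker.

In <stmts> -> <stmt> 'else' <expr> <expr>: add FIRST(<expr>) = { 'else', 'while', := }.
In <stmts> -> <stmt> 'else' <expr> <expr>: <expr> is at the end, add FOLLOW(<stmts>) = { $, 'while' }.
In <expr> -> <rest> <expr> := 'else': add FIRST(:= 'else') = { := }.
In <decls> -> <expr> := 'else': add FIRST(:= 'else') = { := }.
In <factor> -> <expr> <decls> 'else': add FIRST(<decls> 'else') = { 'else', 'while', := }.
Union: FOLLOW(<expr>) = { $, 'else', 'while', := }.

{ $, 'else', 'while', := }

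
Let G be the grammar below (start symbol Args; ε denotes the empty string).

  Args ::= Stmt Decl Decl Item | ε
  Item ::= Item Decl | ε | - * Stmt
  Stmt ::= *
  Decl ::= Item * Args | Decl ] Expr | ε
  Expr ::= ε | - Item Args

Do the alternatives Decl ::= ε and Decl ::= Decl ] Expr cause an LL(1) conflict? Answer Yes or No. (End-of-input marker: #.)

FIRST(ε) = { ε } and FIRST(Decl ] Expr) = { *, -, ] }.
The first alternative is nullable and FOLLOW(Decl) = { #, *, -, ] } shares * with FIRST of the second — conflict.

Yes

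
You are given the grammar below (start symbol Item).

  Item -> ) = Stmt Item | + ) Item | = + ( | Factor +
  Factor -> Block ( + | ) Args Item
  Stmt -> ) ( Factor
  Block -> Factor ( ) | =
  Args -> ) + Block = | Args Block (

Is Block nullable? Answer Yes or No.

No nonterminal in this grammar is nullable.
No production of Block has an RHS whose symbols are all nullable, so Block is not nullable.

No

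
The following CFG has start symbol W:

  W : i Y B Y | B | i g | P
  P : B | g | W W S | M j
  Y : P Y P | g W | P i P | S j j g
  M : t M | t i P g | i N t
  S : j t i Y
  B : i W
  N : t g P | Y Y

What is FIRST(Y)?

{ g, i, j, t }

From Y : P Y P: add FIRST(P) = { g, i, t }.
Y : g W contributes {g}.
From Y : P i P: add FIRST(P) = { g, i, t }.
From Y : S j j g: add FIRST(S) = { j }.
Union: FIRST(Y) = { g, i, j, t }.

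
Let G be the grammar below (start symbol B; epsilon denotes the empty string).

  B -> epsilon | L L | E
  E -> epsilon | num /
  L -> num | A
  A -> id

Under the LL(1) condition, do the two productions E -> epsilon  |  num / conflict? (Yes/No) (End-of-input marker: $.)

No

FIRST(epsilon) = { epsilon } and FIRST(num /) = { num }.
The first is nullable but FOLLOW(E) = { $ } is disjoint from FIRST of the second.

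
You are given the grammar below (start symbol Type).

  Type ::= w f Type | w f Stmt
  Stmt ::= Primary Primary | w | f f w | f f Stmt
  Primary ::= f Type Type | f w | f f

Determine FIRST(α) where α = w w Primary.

{ w }

w is a terminal; add {w} and stop.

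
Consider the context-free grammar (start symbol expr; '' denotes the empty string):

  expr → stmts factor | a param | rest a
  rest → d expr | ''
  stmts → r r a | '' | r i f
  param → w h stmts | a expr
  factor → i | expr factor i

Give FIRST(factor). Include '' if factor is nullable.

{ a, d, i, r }

factor → i contributes {i}.
From factor → expr factor i: add FIRST(expr) = { a, d, i, r }.
Union: FIRST(factor) = { a, d, i, r }.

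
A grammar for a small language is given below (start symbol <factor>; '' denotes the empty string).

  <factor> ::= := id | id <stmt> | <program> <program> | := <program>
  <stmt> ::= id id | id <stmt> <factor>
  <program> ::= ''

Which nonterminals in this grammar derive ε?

{ <factor>, <program> }

Directly nullable (have an ''-production): <program>.
<factor> ::= <program> <program> with every symbol nullable, so <factor> is nullable.
No other nonterminal has a production whose RHS symbols are all nullable.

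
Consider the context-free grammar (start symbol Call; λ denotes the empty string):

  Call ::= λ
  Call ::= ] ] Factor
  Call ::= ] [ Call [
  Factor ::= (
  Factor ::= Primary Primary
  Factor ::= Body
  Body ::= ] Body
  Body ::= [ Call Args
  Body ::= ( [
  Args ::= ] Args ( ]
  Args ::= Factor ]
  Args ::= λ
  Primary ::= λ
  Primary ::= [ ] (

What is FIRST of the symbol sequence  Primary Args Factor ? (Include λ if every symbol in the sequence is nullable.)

{ (, [, ], λ }

Add FIRST(Primary)\{λ} = { [ }; Primary is nullable, continue.
Add FIRST(Args)\{λ} = { (, [, ] }; Args is nullable, continue.
Add FIRST(Factor)\{λ} = { (, [, ] }; Factor is nullable, continue.
Every symbol is nullable, so include λ.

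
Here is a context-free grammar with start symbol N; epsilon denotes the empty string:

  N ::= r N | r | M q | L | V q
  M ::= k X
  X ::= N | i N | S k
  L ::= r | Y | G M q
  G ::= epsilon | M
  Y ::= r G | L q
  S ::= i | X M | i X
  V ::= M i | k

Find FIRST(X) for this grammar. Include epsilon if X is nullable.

From X ::= N: add FIRST(N) = { k, r }.
X ::= i N contributes {i}.
From X ::= S k: add FIRST(S) = { i, k, r }.
Union: FIRST(X) = { i, k, r }.

{ i, k, r }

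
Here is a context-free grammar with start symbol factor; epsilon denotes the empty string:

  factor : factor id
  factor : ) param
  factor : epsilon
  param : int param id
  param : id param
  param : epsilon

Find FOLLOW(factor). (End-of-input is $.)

factor is the start symbol, so $ ∈ FOLLOW(factor).
In factor : factor id: add FIRST(id) = { id }.
Union: FOLLOW(factor) = { $, id }.

{ $, id }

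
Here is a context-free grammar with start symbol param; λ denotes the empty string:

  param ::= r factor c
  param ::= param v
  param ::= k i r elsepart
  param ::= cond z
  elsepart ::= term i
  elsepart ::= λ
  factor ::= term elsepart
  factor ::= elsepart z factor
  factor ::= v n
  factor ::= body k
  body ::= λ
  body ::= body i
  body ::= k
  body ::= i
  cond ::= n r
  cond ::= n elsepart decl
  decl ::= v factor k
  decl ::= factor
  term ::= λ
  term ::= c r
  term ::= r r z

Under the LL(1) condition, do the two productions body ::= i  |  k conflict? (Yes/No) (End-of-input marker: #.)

No

FIRST(i) = { i } and FIRST(k) = { k }.
The FIRST sets are disjoint and neither alternative is nullable — no conflict.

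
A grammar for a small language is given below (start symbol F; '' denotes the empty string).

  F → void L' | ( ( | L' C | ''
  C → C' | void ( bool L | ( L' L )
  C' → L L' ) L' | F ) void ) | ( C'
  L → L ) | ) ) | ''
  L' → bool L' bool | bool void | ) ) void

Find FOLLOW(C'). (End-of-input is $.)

{ $, ) }

In C → C': C' is at the end, add FOLLOW(C) = { $, ) }.
In C' → ( C': C' is at the end, add FOLLOW(C') = { $, ) }.
Union: FOLLOW(C') = { $, ) }.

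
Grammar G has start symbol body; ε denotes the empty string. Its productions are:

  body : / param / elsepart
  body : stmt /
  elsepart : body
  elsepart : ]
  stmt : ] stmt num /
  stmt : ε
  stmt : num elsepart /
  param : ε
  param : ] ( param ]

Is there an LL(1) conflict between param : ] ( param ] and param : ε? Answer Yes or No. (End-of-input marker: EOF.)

FIRST(] ( param ]) = { ] } and FIRST(ε) = { ε }.
The second alternative is nullable and FOLLOW(param) = { /, ] } shares ] with FIRST of the first — conflict.

Yes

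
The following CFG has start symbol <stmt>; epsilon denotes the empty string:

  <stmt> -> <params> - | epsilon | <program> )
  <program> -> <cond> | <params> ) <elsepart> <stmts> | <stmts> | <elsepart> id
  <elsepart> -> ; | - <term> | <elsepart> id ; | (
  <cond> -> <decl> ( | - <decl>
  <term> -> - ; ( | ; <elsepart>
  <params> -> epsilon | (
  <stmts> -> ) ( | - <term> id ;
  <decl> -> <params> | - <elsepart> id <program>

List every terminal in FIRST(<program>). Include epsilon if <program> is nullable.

{ (, ), -, ; }

From <program> -> <cond>: add FIRST(<cond>) = { (, - }.
From <program> -> <params> ) <elsepart> <stmts>: <params> nullable, take FIRST(<params>) ∪ {)} = { (, ) }.
From <program> -> <stmts>: add FIRST(<stmts>) = { ), - }.
From <program> -> <elsepart> id: add FIRST(<elsepart>) = { (, -, ; }.
Union: FIRST(<program>) = { (, ), -, ; }.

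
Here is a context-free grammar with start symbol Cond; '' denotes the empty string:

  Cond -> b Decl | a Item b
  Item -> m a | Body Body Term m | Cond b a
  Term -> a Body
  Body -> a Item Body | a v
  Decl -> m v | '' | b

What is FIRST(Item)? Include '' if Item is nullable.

{ a, b, m }

Item -> m a contributes {m}.
From Item -> Body Body Term m: add FIRST(Body) = { a }.
From Item -> Cond b a: add FIRST(Cond) = { a, b }.
Union: FIRST(Item) = { a, b, m }.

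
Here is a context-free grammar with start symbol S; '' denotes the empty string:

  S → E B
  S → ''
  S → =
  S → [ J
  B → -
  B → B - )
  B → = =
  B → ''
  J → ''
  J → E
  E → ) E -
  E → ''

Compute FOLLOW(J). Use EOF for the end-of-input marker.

{ EOF }

In S → [ J: J is at the end, add FOLLOW(S) = { EOF }.
Union: FOLLOW(J) = { EOF }.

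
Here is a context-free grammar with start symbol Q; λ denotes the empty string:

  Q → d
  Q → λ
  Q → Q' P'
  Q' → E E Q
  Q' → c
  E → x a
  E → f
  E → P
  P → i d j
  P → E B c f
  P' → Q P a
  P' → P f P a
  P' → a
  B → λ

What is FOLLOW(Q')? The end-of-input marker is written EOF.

{ a, c, d, f, i, x }

In Q → Q' P': add FIRST(P') = { a, c, d, f, i, x }.
Union: FOLLOW(Q') = { a, c, d, f, i, x }.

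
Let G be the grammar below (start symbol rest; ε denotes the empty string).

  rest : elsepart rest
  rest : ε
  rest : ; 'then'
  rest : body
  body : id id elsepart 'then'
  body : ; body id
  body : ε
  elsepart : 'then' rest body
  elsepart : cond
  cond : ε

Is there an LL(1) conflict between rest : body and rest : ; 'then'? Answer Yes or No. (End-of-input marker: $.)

FIRST(body) = { ;, id, ε } and FIRST(; 'then') = { ; }.
Both contain ;, so the two alternatives are not disjoint — LL(1) conflict.

Yes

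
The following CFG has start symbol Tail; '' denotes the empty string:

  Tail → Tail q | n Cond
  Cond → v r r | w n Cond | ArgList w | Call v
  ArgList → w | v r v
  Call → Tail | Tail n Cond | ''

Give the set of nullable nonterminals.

{ Call }

Directly nullable (have an ''-production): Call.
No other nonterminal has a production whose RHS symbols are all nullable.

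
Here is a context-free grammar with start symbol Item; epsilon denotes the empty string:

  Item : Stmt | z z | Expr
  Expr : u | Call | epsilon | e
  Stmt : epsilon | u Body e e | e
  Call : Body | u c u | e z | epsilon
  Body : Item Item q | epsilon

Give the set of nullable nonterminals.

{ Body, Call, Expr, Item, Stmt }

Directly nullable (have an epsilon-production): Expr, Stmt, Call, Body.
Item : Stmt with every symbol nullable, so Item is nullable.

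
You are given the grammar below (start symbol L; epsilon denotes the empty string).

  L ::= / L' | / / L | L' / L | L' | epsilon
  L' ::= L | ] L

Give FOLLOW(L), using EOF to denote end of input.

L is the start symbol, so EOF ∈ FOLLOW(L).
In L ::= / / L: L is at the end, add FOLLOW(L) = { EOF, / }.
In L ::= L' / L: L is at the end, add FOLLOW(L) = { EOF, / }.
In L' ::= L: L is at the end, add FOLLOW(L') = { EOF, / }.
In L' ::= ] L: L is at the end, add FOLLOW(L') = { EOF, / }.
Union: FOLLOW(L) = { EOF, / }.

{ EOF, / }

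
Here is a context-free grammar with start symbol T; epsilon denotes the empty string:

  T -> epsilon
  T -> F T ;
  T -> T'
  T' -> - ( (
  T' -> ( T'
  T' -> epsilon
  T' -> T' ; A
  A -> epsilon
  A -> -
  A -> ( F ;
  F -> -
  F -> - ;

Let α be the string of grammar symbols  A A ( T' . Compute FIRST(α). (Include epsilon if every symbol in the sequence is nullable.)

Add FIRST(A)\{epsilon} = { (, - }; A is nullable, continue.
Add FIRST(A)\{epsilon} = { (, - }; A is nullable, continue.
( is a terminal; add {(} and stop.

{ (, - }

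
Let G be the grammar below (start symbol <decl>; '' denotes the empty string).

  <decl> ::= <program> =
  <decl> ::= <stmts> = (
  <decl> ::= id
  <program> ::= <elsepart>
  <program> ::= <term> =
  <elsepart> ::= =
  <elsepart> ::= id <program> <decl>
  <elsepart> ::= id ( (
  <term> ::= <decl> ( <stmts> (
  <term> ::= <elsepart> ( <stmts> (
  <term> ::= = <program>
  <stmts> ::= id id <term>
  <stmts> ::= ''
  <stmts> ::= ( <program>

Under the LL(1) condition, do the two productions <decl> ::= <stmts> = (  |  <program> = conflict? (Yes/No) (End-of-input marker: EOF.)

FIRST(<stmts> = () = { (, =, id } and FIRST(<program> =) = { (, =, id }.
Both contain (, so the two alternatives are not disjoint — LL(1) conflict.

Yes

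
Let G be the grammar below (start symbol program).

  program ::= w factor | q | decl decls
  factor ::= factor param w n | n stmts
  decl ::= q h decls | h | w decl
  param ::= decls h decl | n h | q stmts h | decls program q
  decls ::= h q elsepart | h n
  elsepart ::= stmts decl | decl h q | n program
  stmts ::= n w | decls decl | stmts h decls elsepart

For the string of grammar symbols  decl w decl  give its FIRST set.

Add FIRST(decl) = { h, q, w }; decl is not nullable, stop.

{ h, q, w }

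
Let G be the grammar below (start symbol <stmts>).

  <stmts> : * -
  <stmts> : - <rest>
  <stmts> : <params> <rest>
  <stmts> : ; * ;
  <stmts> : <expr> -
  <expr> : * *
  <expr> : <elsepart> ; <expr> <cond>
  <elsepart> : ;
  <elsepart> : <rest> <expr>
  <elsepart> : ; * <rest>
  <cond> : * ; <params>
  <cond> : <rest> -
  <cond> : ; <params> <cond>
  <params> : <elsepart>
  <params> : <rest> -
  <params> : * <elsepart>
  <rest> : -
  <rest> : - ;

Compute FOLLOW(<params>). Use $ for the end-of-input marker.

{ *, -, ; }

In <stmts> : <params> <rest>: add FIRST(<rest>) = { - }.
In <cond> : * ; <params>: <params> is at the end, add FOLLOW(<cond>) = { *, -, ; }.
In <cond> : ; <params> <cond>: add FIRST(<cond>) = { *, -, ; }.
Union: FOLLOW(<params>) = { *, -, ; }.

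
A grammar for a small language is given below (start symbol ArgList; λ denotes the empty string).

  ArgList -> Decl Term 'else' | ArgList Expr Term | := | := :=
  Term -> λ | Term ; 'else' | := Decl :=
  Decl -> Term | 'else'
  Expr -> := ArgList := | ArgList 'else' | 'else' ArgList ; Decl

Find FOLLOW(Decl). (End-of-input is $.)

In ArgList -> Decl Term 'else': add FIRST(Term 'else') = { 'else', :=, ; }.
In Term -> := Decl :=: add FIRST(:=) = { := }.
In Expr -> 'else' ArgList ; Decl: Decl is at the end, add FOLLOW(Expr) = { $, 'else', :=, ; }.
Union: FOLLOW(Decl) = { $, 'else', :=, ; }.

{ $, 'else', :=, ; }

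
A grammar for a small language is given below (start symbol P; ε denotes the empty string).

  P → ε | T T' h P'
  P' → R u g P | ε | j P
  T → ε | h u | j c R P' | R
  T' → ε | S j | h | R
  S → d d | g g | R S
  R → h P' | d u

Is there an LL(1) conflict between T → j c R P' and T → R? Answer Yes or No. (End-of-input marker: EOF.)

FIRST(j c R P') = { j } and FIRST(R) = { d, h }.
The FIRST sets are disjoint and neither alternative is nullable — no conflict.

No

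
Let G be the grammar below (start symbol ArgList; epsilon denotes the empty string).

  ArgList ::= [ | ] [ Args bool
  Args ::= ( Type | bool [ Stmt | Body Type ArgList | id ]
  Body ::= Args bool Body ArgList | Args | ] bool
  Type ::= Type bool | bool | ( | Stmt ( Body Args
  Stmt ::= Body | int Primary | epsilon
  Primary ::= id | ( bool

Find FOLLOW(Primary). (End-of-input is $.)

{ (, [, ], bool, id, int }

In Stmt ::= int Primary: Primary is at the end, add FOLLOW(Stmt) = { (, [, ], bool, id, int }.
Union: FOLLOW(Primary) = { (, [, ], bool, id, int }.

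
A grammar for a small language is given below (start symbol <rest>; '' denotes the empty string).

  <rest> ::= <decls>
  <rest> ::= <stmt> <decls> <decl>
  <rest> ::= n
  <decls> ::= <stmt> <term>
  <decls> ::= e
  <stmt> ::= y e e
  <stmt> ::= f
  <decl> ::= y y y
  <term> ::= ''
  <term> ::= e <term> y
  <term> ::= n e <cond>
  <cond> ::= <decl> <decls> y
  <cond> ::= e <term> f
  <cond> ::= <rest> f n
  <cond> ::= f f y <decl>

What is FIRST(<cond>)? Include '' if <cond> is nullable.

{ e, f, n, y }

From <cond> ::= <decl> <decls> y: add FIRST(<decl>) = { y }.
<cond> ::= e <term> f contributes {e}.
From <cond> ::= <rest> f n: add FIRST(<rest>) = { e, f, n, y }.
<cond> ::= f f y <decl> contributes {f}.
Union: FIRST(<cond>) = { e, f, n, y }.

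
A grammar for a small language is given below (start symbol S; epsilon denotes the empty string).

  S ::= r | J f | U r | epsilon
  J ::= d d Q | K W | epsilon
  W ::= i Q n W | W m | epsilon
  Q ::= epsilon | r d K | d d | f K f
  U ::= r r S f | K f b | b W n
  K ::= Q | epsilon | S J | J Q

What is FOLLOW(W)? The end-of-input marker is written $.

{ d, f, i, m, n, r }

In J ::= K W: W is at the end, add FOLLOW(J) = { d, f, i, m, n, r }.
In W ::= i Q n W: W is at the end, add FOLLOW(W) = { d, f, i, m, n, r }.
In W ::= W m: add FIRST(m) = { m }.
In U ::= b W n: add FIRST(n) = { n }.
Union: FOLLOW(W) = { d, f, i, m, n, r }.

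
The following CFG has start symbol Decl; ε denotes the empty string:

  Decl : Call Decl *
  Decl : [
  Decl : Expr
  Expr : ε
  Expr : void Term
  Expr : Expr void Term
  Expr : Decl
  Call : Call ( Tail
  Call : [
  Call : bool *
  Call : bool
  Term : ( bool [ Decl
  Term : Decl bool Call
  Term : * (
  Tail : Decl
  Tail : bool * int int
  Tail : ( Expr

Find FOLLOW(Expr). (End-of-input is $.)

In Decl : Expr: Expr is at the end, add FOLLOW(Decl) = { $, (, *, [, bool, void }.
In Expr : Expr void Term: add FIRST(void Term) = { void }.
In Tail : ( Expr: Expr is at the end, add FOLLOW(Tail) = { $, (, *, [, bool, void }.
Union: FOLLOW(Expr) = { $, (, *, [, bool, void }.

{ $, (, *, [, bool, void }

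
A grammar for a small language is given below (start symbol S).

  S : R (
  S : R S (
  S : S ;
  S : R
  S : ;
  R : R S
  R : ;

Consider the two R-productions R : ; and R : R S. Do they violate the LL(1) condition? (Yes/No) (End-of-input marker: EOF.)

Yes

FIRST(;) = { ; } and FIRST(R S) = { ; }.
Both contain ;, so the two alternatives are not disjoint — LL(1) conflict.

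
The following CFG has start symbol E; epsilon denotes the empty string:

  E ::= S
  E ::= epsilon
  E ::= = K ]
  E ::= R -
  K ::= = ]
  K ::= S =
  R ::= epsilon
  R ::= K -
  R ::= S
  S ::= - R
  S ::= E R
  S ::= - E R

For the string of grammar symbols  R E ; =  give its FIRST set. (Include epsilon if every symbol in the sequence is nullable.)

Add FIRST(R)\{epsilon} = { -, = }; R is nullable, continue.
Add FIRST(E)\{epsilon} = { -, = }; E is nullable, continue.
; is a terminal; add {;} and stop.

{ -, ;, = }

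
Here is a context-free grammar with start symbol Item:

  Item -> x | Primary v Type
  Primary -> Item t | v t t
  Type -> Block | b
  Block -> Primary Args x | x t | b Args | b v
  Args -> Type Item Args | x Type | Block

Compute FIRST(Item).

{ v, x }

Item -> x contributes {x}.
From Item -> Primary v Type: add FIRST(Primary) = { v, x }.
Union: FIRST(Item) = { v, x }.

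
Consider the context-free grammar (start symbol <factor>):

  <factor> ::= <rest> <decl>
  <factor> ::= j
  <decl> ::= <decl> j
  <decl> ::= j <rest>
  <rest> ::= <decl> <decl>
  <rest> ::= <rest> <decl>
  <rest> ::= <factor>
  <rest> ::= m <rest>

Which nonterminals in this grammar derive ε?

No nonterminal has an empty production or an RHS whose symbols are all nullable.

{ } (none)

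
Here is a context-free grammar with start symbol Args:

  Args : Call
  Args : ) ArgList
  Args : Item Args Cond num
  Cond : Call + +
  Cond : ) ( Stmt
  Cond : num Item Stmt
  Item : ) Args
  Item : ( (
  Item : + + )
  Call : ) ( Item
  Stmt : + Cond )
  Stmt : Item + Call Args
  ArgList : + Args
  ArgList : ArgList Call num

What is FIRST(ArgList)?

ArgList : + Args contributes {+}.
From ArgList : ArgList Call num: add FIRST(ArgList) = { + }.
Union: FIRST(ArgList) = { + }.

{ + }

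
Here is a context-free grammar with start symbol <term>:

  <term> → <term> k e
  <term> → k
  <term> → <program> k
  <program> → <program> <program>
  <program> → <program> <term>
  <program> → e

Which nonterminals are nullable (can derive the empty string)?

{ } (none)

No nonterminal has an empty production or an RHS whose symbols are all nullable.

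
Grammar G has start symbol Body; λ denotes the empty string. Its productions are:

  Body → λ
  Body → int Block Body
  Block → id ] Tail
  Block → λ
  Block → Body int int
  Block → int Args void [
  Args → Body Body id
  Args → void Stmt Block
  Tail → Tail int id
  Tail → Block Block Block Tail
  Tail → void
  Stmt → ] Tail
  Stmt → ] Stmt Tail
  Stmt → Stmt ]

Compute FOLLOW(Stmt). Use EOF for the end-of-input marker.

In Args → void Stmt Block: add FIRST(Block)\{λ} = { id, int }.
  Since Block is nullable, also add FOLLOW(Args) = { void }.
In Stmt → ] Stmt Tail: add FIRST(Tail) = { id, int, void }.
In Stmt → Stmt ]: add FIRST(]) = { ] }.
Union: FOLLOW(Stmt) = { ], id, int, void }.

{ ], id, int, void }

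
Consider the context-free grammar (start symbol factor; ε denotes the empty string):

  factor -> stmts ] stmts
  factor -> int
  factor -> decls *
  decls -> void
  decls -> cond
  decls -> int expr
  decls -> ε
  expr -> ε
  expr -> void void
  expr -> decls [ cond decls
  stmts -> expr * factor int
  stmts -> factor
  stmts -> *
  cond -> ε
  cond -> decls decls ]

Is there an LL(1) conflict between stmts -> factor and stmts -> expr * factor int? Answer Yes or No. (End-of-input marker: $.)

FIRST(factor) = { *, [, ], int, void } and FIRST(expr * factor int) = { *, [, ], int, void }.
Both contain *, so the two alternatives are not disjoint — LL(1) conflict.

Yes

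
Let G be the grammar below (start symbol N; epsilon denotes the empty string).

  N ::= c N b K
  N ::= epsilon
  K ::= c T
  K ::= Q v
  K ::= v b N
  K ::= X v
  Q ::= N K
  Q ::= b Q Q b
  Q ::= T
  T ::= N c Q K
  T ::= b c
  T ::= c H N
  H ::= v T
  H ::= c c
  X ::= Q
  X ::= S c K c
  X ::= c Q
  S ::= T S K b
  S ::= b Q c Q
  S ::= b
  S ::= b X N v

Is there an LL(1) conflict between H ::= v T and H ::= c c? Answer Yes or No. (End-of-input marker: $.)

No

FIRST(v T) = { v } and FIRST(c c) = { c }.
The FIRST sets are disjoint and neither alternative is nullable — no conflict.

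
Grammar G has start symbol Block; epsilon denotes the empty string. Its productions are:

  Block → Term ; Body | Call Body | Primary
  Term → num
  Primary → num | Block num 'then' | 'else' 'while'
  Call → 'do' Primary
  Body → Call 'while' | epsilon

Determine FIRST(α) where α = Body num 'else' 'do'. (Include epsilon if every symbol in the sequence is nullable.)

Add FIRST(Body)\{epsilon} = { 'do' }; Body is nullable, continue.
num is a terminal; add {num} and stop.

{ 'do', num }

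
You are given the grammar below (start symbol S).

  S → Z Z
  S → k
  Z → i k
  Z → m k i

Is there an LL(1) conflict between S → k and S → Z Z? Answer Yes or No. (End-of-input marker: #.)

FIRST(k) = { k } and FIRST(Z Z) = { i, m }.
The FIRST sets are disjoint and neither alternative is nullable — no conflict.

No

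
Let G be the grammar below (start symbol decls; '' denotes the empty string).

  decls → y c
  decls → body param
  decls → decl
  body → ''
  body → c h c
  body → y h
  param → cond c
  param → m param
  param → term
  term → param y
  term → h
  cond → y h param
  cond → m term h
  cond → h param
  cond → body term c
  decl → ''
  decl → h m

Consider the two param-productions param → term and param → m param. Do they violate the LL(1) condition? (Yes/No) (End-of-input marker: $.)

FIRST(term) = { c, h, m, y } and FIRST(m param) = { m }.
Both contain m, so the two alternatives are not disjoint — LL(1) conflict.

Yes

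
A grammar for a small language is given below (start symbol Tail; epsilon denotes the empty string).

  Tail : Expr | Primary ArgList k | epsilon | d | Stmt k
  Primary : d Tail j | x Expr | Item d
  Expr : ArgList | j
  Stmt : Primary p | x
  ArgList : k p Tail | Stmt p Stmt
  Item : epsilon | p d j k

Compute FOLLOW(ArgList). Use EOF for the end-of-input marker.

In Tail : Primary ArgList k: add FIRST(k) = { k }.
In Expr : ArgList: ArgList is at the end, add FOLLOW(Expr) = { EOF, d, j, k, p, x }.
Union: FOLLOW(ArgList) = { EOF, d, j, k, p, x }.

{ EOF, d, j, k, p, x }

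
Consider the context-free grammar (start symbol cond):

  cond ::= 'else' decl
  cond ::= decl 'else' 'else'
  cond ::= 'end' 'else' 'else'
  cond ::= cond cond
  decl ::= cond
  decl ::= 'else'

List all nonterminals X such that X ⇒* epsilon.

{ } (none)

No nonterminal has an empty production or an RHS whose symbols are all nullable.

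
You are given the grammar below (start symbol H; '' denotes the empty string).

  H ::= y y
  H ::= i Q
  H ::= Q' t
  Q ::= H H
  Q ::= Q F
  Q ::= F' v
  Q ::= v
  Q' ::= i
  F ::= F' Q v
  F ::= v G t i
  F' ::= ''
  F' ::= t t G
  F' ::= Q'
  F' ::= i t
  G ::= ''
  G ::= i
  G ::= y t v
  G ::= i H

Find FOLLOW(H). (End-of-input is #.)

H is the start symbol, so # ∈ FOLLOW(H).
In Q ::= H H: add FIRST(H) = { i, y }.
In Q ::= H H: H is at the end, add FOLLOW(Q) = { #, i, t, v, y }.
In G ::= i H: H is at the end, add FOLLOW(G) = { i, t, v, y }.
Union: FOLLOW(H) = { #, i, t, v, y }.

{ #, i, t, v, y }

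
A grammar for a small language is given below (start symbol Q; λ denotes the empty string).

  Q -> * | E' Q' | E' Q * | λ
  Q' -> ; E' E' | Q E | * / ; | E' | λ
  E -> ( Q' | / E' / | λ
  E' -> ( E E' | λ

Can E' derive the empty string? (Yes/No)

Yes

E' has an λ-production, so E' ⇒ λ.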